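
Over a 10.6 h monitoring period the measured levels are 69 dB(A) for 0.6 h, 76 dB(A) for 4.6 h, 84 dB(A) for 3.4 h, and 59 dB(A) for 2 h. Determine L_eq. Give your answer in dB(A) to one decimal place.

The energy average is taken in the linear domain: L_eq = 10·log₁₀[(Σ tᵢ·10^(Lᵢ/10))/T], T = 10.6 h.
Σ tᵢ·10^(Lᵢ/10) = 0.6·10^(69/10) + 4.6·10^(76/10) + 3.4·10^(84/10) + 2·10^(59/10) = 1.044e+09.
L_eq = 10·log₁₀(1.044e+09/10.6) = 79.93 dB(A).

79.9 dB(A)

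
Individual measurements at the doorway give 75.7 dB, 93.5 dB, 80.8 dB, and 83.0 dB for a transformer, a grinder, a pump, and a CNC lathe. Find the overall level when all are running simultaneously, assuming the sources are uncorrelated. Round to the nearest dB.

94 dB

For uncorrelated sources the intensities add, so convert each level to linear form, sum, and take 10·log₁₀ of the total.
Σ 10^(L/10) = 10^(75.7/10) + 10^(93.5/10) + 10^(80.8/10) + 10^(83.0/10) = 2.596e+09.
L_total = 10·log₁₀(2.596e+09) = 94.14 dB.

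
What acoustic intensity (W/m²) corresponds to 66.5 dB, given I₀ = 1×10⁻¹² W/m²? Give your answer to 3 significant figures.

4.47e-06 W/m²

I/I₀ = 10^(66.5/10) = 4.467e+06, so I = 4.467e+06 × 10⁻¹² W/m².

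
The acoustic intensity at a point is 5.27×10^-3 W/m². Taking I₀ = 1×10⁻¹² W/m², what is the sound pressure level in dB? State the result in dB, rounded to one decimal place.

Dividing by I₀ shifts the exponent by 12: I/I₀ = 5.27×10^9.
L = 10·(0.7218 + 9) = 97.22 dB.

97.2 dB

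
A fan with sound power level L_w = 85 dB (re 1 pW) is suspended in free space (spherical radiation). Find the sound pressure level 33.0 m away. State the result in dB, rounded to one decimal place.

The power spreads over a sphere of area 4π·r², so L_p = L_w − 10·log₁₀(4π·r²).
4π·r² = 1.368e+04 m², 10·log₁₀ of that is 41.362 dB.
L_p = 85 − 41.362 = 43.64 dB.

43.6 dB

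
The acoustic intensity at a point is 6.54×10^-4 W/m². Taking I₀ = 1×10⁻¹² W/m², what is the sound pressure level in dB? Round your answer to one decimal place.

L = 10·log₁₀(I/I₀) = 10·log₁₀(6.54×10^-4/10⁻¹²) = 10·log₁₀(6.54×10^8).
L = 10·(0.8156 + 8) = 88.16 dB.

88.2 dB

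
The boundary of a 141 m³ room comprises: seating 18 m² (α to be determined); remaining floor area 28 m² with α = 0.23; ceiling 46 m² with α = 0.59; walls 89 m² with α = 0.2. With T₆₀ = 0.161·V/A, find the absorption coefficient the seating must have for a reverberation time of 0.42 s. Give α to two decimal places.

From T₆₀ = 0.161·V/A, the target T₆₀ = 0.42 s needs A = 0.161·141/0.42 = 54.05 m².
Absorption from the other surfaces = 28·0.23 + 46·0.59 + 89·0.2 = 51.38 m², so the seating must supply 2.67 m² over 18 m².
α = 2.67/18 = 0.148.

0.15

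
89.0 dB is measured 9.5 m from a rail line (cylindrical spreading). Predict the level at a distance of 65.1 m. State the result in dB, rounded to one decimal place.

Line-source attenuation: ΔL = 10·log₁₀(r₂/r₁) = 10·log₁₀(65.1/9.5) = 8.359 dB.
L₂ = 89.0 − 10·log₁₀(65.1/9.5) = 89.0 − 8.359 = 80.64 dB.

80.6 dB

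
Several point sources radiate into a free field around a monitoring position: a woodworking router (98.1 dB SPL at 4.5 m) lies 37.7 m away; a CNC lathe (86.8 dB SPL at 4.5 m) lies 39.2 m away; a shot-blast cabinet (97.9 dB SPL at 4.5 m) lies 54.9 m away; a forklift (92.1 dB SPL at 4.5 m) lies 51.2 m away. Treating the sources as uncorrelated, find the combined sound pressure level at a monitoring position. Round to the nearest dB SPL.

82 dB SPL

Propagate each source to the receiver with L = L_ref − 20·log₁₀(r/r_ref), then add intensities.
woodworking router: 98.1 − 20·log₁₀(37.7/4.5) = 98.1 − 18.46 = 79.64 dB SPL.
CNC lathe: 86.8 − 20·log₁₀(39.2/4.5) = 86.8 − 18.80 = 68.00 dB SPL.
shot-blast cabinet: 97.9 − 20·log₁₀(54.9/4.5) = 97.9 − 21.73 = 76.17 dB SPL.
forklift: 92.1 − 20·log₁₀(51.2/4.5) = 92.1 − 21.12 = 70.98 dB SPL.
Σ 10^(L/10) = 1.523e+08 → L_total = 10·log₁₀(1.523e+08) = 81.83 dB SPL.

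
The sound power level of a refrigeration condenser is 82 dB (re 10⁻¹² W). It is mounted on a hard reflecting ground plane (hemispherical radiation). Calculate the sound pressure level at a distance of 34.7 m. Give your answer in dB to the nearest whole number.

43 dB

The power spreads over a hemisphere of area 2π·r², so L_p = L_w − 10·log₁₀(2π·r²).
2π·r² = 7566 m², 10·log₁₀ of that is 38.788 dB.
L_p = 82 − 38.788 = 43.21 dB.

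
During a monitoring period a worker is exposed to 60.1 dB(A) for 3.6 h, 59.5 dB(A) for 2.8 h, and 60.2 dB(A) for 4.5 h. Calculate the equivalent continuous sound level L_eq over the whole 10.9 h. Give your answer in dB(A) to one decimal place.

60.0 dB(A)

L_eq = 10·log₁₀[(1/T)·Σ tᵢ·10^(Lᵢ/10)] with T = 10.9 h.
Σ tᵢ·10^(Lᵢ/10) = 3.6·10^(60.1/10) + 2.8·10^(59.5/10) + 4.5·10^(60.2/10) = 1.089e+07.
L_eq = 10·log₁₀(1.089e+07/10.9) = 60.00 dB(A).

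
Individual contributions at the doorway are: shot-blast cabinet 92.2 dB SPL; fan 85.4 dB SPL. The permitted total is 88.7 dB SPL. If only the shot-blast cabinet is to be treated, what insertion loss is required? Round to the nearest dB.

Fixed contribution from the other source: Σ 10^(L/10) = 10^(85.4/10) = 3.467e+08 (85.40 dB SPL).
To meet 88.7 dB SPL overall, the treated shot-blast cabinet may contribute at most 10^(88.7/10) − 3.467e+08 = 3.946e+08, i.e. 85.96 dB SPL.
So the shot-blast cabinet must be reduced from 92.2 to 85.96 dB SPL: IL = 6.24 dB.

6 dB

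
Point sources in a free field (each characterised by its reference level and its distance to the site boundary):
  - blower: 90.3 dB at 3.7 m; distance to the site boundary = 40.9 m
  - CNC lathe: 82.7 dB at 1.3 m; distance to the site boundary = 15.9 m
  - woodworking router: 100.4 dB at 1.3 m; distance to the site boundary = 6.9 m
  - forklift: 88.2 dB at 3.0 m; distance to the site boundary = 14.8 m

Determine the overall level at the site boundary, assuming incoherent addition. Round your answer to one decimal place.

Propagate each source to the receiver with L = L_ref − 20·log₁₀(r/r_ref), then add intensities.
blower: 90.3 − 20·log₁₀(40.9/3.7) = 90.3 − 20.87 = 69.43 dB.
CNC lathe: 82.7 − 20·log₁₀(15.9/1.3) = 82.7 − 21.75 = 60.95 dB.
woodworking router: 100.4 − 20·log₁₀(6.9/1.3) = 100.4 − 14.50 = 85.90 dB.
forklift: 88.2 − 20·log₁₀(14.8/3.0) = 88.2 − 13.86 = 74.34 dB.
Σ 10^(L/10) = 4.264e+08 → L_total = 10·log₁₀(4.264e+08) = 86.30 dB.

86.3 dB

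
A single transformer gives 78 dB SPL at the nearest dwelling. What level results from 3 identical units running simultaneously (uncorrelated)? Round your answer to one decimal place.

82.8 dB SPL

L_total = L₁ + 10·log₁₀ N for N identical incoherent sources.
L_total = 78 + 10·log₁₀(3) = 78 + 4.771 = 82.77 dB SPL.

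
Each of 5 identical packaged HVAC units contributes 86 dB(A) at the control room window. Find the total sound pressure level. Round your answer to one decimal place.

93.0 dB(A)

L_total = L₁ + 10·log₁₀ N for N identical incoherent sources.
L_total = 86 + 10·log₁₀(5) = 86 + 6.990 = 92.99 dB(A).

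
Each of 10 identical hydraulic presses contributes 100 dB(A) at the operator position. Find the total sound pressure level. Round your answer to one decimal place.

110.0 dB(A)

With 10 equal, uncorrelated contributions the intensity is 10× that of one unit, giving a rise of 10·log₁₀ 10.
L_total = 100 + 10·log₁₀(10) = 100 + 10.000 = 110.00 dB(A).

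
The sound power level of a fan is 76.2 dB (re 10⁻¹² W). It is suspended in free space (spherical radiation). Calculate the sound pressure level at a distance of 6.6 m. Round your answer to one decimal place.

L_p = L_w − 10·log₁₀(4π·r²) with r = 6.6 m.
4π·r² = 547.4 m², 10·log₁₀ of that is 27.383 dB.
L_p = 76.2 − 27.383 = 48.82 dB.

48.8 dB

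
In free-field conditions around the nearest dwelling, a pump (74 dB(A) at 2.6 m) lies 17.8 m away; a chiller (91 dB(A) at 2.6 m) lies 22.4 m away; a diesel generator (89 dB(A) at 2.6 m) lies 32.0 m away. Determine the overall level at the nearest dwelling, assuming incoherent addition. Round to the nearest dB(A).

74 dB(A)

First find each source's level at the receiver (point-source: −20·log₁₀(r/r_ref)), then combine on an intensity basis.
pump: 74 − 20·log₁₀(17.8/2.6) = 74 − 16.71 = 57.29 dB(A).
chiller: 91 − 20·log₁₀(22.4/2.6) = 91 − 18.71 = 72.29 dB(A).
diesel generator: 89 − 20·log₁₀(32.0/2.6) = 89 − 21.80 = 67.20 dB(A).
Σ 10^(L/10) = 2.274e+07 → L_total = 10·log₁₀(2.274e+07) = 73.57 dB(A).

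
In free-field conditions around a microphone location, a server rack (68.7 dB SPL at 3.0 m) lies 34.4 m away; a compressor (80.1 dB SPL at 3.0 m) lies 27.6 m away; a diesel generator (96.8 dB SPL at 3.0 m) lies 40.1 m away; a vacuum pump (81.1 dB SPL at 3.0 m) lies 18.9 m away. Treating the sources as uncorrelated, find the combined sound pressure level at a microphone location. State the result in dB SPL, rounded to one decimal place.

75.0 dB SPL

Apply inverse-square spreading to bring every level to the receiver, then sum 10^(L/10).
server rack: 68.7 − 20·log₁₀(34.4/3.0) = 68.7 − 21.19 = 47.51 dB SPL.
compressor: 80.1 − 20·log₁₀(27.6/3.0) = 80.1 − 19.28 = 60.82 dB SPL.
diesel generator: 96.8 − 20·log₁₀(40.1/3.0) = 96.8 − 22.52 = 74.28 dB SPL.
vacuum pump: 81.1 − 20·log₁₀(18.9/3.0) = 81.1 − 15.99 = 65.11 dB SPL.
Σ 10^(L/10) = 3.130e+07 → L_total = 10·log₁₀(3.130e+07) = 74.96 dB SPL.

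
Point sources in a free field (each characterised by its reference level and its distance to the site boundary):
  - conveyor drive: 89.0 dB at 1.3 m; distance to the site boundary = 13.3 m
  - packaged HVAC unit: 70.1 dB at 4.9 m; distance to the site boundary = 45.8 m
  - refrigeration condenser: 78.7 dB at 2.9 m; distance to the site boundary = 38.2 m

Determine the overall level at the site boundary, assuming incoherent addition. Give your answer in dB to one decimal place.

69.1 dB

Apply inverse-square spreading to bring every level to the receiver, then sum 10^(L/10).
conveyor drive: 89.0 − 20·log₁₀(13.3/1.3) = 89.0 − 20.20 = 68.80 dB.
packaged HVAC unit: 70.1 − 20·log₁₀(45.8/4.9) = 70.1 − 19.41 = 50.69 dB.
refrigeration condenser: 78.7 − 20·log₁₀(38.2/2.9) = 78.7 − 22.39 = 56.31 dB.
Σ 10^(L/10) = 8.133e+06 → L_total = 10·log₁₀(8.133e+06) = 69.10 dB.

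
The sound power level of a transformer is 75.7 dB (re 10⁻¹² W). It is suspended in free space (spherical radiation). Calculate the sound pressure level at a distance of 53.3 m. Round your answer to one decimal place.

The power spreads over a sphere of area 4π·r², so L_p = L_w − 10·log₁₀(4π·r²).
4π·r² = 3.57e+04 m², 10·log₁₀ of that is 45.527 dB.
L_p = 75.7 − 45.527 = 30.17 dB.

30.2 dB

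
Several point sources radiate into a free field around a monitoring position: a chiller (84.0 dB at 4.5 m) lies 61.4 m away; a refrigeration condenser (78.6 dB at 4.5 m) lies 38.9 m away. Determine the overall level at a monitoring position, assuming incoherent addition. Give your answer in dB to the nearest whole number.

Propagate each source to the receiver with L = L_ref − 20·log₁₀(r/r_ref), then add intensities.
chiller: 84.0 − 20·log₁₀(61.4/4.5) = 84.0 − 22.70 = 61.30 dB.
refrigeration condenser: 78.6 − 20·log₁₀(38.9/4.5) = 78.6 − 18.73 = 59.87 dB.
Σ 10^(L/10) = 2.319e+06 → L_total = 10·log₁₀(2.319e+06) = 63.65 dB.

64 dB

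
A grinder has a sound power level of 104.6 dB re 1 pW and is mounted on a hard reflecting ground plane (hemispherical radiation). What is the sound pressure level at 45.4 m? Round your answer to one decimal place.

The power spreads over a hemisphere of area 2π·r², so L_p = L_w − 10·log₁₀(2π·r²).
2π·r² = 1.295e+04 m², 10·log₁₀ of that is 41.123 dB.
L_p = 104.6 − 41.123 = 63.48 dB.

63.5 dB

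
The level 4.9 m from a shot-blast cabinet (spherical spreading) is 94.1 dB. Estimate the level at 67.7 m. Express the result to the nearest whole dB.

71 dB

Point-source attenuation: ΔL = 20·log₁₀(r₂/r₁) = 20·log₁₀(67.7/4.9) = 22.808 dB.
L₂ = 94.1 − 20·log₁₀(67.7/4.9) = 94.1 − 22.808 = 71.29 dB.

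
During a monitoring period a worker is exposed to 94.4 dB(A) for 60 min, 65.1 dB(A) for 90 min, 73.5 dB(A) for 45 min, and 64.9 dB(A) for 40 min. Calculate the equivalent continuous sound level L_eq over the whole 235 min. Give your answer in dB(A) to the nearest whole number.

89 dB(A)

L_eq = 10·log₁₀[(1/T)·Σ tᵢ·10^(Lᵢ/10)] with T = 235 min.
Σ tᵢ·10^(Lᵢ/10) = 60·10^(94.4/10) + 90·10^(65.1/10) + 45·10^(73.5/10) + 40·10^(64.9/10) = 1.667e+11.
L_eq = 10·log₁₀(1.667e+11/235) = 88.51 dB(A).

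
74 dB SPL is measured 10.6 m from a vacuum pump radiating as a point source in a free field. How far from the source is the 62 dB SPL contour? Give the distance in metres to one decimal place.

42.2 m

For a point source L₁ − L₂ = 20·log₁₀(r₂/r₁), so r₂ = r₁·10^((L₁−L₂)/20).
r₂ = 10.6·10^((74−62)/20) = 10.6·10^(12.0/20) = 42.20 m.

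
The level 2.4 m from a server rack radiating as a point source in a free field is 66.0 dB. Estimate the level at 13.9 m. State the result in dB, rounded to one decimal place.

50.7 dB

Point-source attenuation: ΔL = 20·log₁₀(r₂/r₁) = 20·log₁₀(13.9/2.4) = 15.256 dB.
L₂ = 66.0 − 20·log₁₀(13.9/2.4) = 66.0 − 15.256 = 50.74 dB.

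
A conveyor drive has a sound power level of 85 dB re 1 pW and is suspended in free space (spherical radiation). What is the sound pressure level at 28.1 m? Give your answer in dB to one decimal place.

45.0 dB

Free-field spherical radiation: L_p = L_w − 10·log₁₀(4π·r²), r = 28.1 m.
4π·r² = 9923 m², 10·log₁₀ of that is 39.966 dB.
L_p = 85 − 39.966 = 45.03 dB.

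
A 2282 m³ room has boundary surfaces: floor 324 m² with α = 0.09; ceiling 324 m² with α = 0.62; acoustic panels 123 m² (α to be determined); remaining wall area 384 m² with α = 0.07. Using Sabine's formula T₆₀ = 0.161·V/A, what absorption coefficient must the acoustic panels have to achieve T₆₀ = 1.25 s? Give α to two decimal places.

Required total absorption A = 0.161·2282/1.25 = 293.92 m².
Absorption from the other surfaces = 324·0.09 + 324·0.62 + 384·0.07 = 256.92 m², so the acoustic panels must supply 37.00 m² over 123 m².
α = 37.00/123 = 0.301.

0.30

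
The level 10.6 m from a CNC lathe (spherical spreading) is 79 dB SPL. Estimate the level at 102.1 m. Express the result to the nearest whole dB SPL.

Spherical spreading from a point source gives a 20·log₁₀(r₂/r₁) drop.
L₂ = 79 − 20·log₁₀(102.1/10.6) = 79 − 19.674 = 59.33 dB SPL.

59 dB SPL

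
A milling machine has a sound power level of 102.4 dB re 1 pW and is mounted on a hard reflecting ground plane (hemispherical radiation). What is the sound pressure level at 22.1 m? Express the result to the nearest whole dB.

68 dB

L_p = L_w − 10·log₁₀(2π·r²) with r = 22.1 m.
2π·r² = 3069 m², 10·log₁₀ of that is 34.870 dB.
L_p = 102.4 − 34.870 = 67.53 dB.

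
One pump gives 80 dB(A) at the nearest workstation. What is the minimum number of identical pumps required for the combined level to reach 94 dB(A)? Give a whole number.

26

The shortfall is 94 − 80 = 14.0 dB, and N units add 10·log₁₀ N, so need 10·log₁₀ N ≥ 14.0.
N ≥ 10^(14.0/10) = 25.119, so N = 26.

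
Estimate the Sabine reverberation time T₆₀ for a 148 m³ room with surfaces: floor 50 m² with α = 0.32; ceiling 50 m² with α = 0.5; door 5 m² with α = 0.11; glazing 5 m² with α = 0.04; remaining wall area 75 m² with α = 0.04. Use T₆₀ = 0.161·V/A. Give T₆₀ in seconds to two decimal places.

A = Σ Sᵢαᵢ = 50·0.32 + 50·0.5 + 5·0.11 + 5·0.04 + 75·0.04 = 44.75 m².
T₆₀ = 0.161·V/A = 0.161·148/44.75 = 0.532 s.

0.53 s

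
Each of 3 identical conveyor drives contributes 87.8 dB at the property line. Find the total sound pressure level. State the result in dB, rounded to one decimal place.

L_total = L₁ + 10·log₁₀ N for N identical incoherent sources.
L_total = 87.8 + 10·log₁₀(3) = 87.8 + 4.771 = 92.57 dB.

92.6 dB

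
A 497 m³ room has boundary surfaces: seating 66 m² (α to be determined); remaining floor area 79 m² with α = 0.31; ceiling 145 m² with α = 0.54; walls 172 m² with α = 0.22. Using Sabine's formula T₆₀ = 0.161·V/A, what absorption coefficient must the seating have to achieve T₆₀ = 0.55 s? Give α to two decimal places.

0.07

From T₆₀ = 0.161·V/A, the target T₆₀ = 0.55 s needs A = 0.161·497/0.55 = 145.49 m².
Absorption from the other surfaces = 79·0.31 + 145·0.54 + 172·0.22 = 140.63 m², so the seating must supply 4.86 m² over 66 m².
α = 4.86/66 = 0.074.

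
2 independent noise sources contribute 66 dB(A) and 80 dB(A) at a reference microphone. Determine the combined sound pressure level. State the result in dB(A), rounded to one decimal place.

80.2 dB(A)

Incoherent sources combine by intensity addition: L_total = 10·log₁₀(Σ 10^(L_i/10)).
Σ 10^(L/10) = 10^(66/10) + 10^(80/10) = 1.040e+08.
L_total = 10·log₁₀(1.040e+08) = 80.17 dB(A).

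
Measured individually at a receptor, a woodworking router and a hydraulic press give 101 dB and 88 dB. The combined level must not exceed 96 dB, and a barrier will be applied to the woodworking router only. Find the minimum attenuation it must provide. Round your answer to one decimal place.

Fixed contribution from the other source: Σ 10^(L/10) = 10^(88/10) = 6.310e+08 (88.00 dB).
The limit corresponds to 10^(96/10) = 3.981e+09; subtracting the fixed part leaves 3.350e+09 for the woodworking router, i.e. 95.25 dB.
Required insertion loss = 101 − 95.25 = 5.75 dB.

5.7 dB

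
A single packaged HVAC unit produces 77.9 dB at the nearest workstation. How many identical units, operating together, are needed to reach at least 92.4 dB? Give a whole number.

Need L₁ + 10·log₁₀ N ≥ 92.4, i.e. log₁₀ N ≥ 1.45.
N ≥ 10^(14.5/10) = 28.184, so N = 29.

29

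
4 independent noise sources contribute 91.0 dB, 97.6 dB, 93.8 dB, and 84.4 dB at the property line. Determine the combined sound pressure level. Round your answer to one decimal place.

99.9 dB

For uncorrelated sources the intensities add, so convert each level to linear form, sum, and take 10·log₁₀ of the total.
Σ 10^(L/10) = 10^(91.0/10) + 10^(97.6/10) + 10^(93.8/10) + 10^(84.4/10) = 9.688e+09.
L_total = 10·log₁₀(9.688e+09) = 99.86 dB.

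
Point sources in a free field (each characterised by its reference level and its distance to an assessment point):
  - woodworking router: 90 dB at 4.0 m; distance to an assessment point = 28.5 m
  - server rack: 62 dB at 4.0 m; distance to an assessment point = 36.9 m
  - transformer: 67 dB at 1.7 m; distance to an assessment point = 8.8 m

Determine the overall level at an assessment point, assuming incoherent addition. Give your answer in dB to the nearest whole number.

73 dB

Apply inverse-square spreading to bring every level to the receiver, then sum 10^(L/10).
woodworking router: 90 − 20·log₁₀(28.5/4.0) = 90 − 17.06 = 72.94 dB.
server rack: 62 − 20·log₁₀(36.9/4.0) = 62 − 19.30 = 42.70 dB.
transformer: 67 − 20·log₁₀(8.8/1.7) = 67 − 14.28 = 52.72 dB.
Σ 10^(L/10) = 1.990e+07 → L_total = 10·log₁₀(1.990e+07) = 72.99 dB.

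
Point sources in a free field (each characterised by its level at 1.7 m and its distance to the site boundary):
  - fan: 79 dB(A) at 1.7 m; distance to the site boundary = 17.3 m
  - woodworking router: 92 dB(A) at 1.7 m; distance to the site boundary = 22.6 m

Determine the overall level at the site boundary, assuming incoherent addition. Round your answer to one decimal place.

69.9 dB(A)

First find each source's level at the receiver (point-source: −20·log₁₀(r/r_ref)), then combine on an intensity basis.
fan: 79 − 20·log₁₀(17.3/1.7) = 79 − 20.15 = 58.85 dB(A).
woodworking router: 92 − 20·log₁₀(22.6/1.7) = 92 − 22.47 = 69.53 dB(A).
Σ 10^(L/10) = 9.735e+06 → L_total = 10·log₁₀(9.735e+06) = 69.88 dB(A).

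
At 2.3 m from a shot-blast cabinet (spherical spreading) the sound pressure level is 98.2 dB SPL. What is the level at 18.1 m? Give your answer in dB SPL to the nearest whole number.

80 dB SPL

Point-source attenuation: ΔL = 20·log₁₀(r₂/r₁) = 20·log₁₀(18.1/2.3) = 17.919 dB.
L₂ = 98.2 − 20·log₁₀(18.1/2.3) = 98.2 − 17.919 = 80.28 dB SPL.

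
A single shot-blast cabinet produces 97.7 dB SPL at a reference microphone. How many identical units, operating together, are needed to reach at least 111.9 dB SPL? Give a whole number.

27

Need L₁ + 10·log₁₀ N ≥ 111.9, i.e. log₁₀ N ≥ 1.42.
N ≥ 10^(14.2/10) = 26.303, so N = 27.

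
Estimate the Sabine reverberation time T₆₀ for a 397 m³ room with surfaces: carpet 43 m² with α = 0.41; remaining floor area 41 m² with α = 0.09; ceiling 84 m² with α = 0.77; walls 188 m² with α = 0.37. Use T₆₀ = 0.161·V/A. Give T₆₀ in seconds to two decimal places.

0.41 s

Summing Sᵢαᵢ: 43·0.41 + 41·0.09 + 84·0.77 + 188·0.37 = 155.56 m².
T₆₀ = 0.161 × 397 / 155.56 = 0.411 s.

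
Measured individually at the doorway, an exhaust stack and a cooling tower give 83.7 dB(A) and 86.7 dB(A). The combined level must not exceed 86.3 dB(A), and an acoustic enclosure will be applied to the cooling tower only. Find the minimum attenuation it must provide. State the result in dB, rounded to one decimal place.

3.9 dB

The untreated sources together contribute 10^(83.7/10) = 2.344e+08, i.e. 83.70 dB(A).
To meet 86.3 dB(A) overall, the treated cooling tower may contribute at most 10^(86.3/10) − 2.344e+08 = 1.922e+08, i.e. 82.84 dB(A).
Required insertion loss = 86.7 − 82.84 = 3.86 dB.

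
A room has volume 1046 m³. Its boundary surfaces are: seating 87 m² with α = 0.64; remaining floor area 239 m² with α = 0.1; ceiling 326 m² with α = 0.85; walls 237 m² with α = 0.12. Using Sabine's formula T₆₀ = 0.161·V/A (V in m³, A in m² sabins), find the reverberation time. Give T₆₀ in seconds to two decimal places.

Summing Sᵢαᵢ: 87·0.64 + 239·0.1 + 326·0.85 + 237·0.12 = 385.12 m².
T₆₀ = 0.161·V/A = 0.161·1046/385.12 = 0.437 s.

0.44 s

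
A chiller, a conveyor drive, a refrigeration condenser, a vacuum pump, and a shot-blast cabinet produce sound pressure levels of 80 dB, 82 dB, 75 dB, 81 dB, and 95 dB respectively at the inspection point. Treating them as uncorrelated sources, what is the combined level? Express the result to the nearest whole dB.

Incoherent sources combine by intensity addition: L_total = 10·log₁₀(Σ 10^(L_i/10)).
Σ 10^(L/10) = 10^(80/10) + 10^(82/10) + 10^(75/10) + 10^(81/10) + 10^(95/10) = 3.578e+09.
L_total = 10·log₁₀(3.578e+09) = 95.54 dB.

96 dB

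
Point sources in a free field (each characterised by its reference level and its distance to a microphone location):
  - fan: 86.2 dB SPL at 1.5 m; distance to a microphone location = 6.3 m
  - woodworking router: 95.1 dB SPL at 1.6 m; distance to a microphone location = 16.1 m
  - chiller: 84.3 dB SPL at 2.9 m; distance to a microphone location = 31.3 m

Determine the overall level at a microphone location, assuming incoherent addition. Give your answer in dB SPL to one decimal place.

Propagate each source to the receiver with L = L_ref − 20·log₁₀(r/r_ref), then add intensities.
fan: 86.2 − 20·log₁₀(6.3/1.5) = 86.2 − 12.46 = 73.74 dB SPL.
woodworking router: 95.1 − 20·log₁₀(16.1/1.6) = 95.1 − 20.05 = 75.05 dB SPL.
chiller: 84.3 − 20·log₁₀(31.3/2.9) = 84.3 − 20.66 = 63.64 dB SPL.
Σ 10^(L/10) = 5.790e+07 → L_total = 10·log₁₀(5.790e+07) = 77.63 dB SPL.

77.6 dB SPL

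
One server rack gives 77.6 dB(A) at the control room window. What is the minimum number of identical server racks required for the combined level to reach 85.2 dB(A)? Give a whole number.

The shortfall is 85.2 − 77.6 = 7.6 dB, and N units add 10·log₁₀ N, so need 10·log₁₀ N ≥ 7.6.
N ≥ 10^(7.6/10) = 5.754, so N = 6.

6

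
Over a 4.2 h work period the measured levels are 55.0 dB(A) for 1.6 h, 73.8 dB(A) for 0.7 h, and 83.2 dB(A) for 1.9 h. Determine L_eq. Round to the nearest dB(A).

The energy average is taken in the linear domain: L_eq = 10·log₁₀[(Σ tᵢ·10^(Lᵢ/10))/T], T = 4.2 h.
Σ tᵢ·10^(Lᵢ/10) = 1.6·10^(55.0/10) + 0.7·10^(73.8/10) + 1.9·10^(83.2/10) = 4.143e+08.
L_eq = 10·log₁₀(4.143e+08/4.2) = 79.94 dB(A).

80 dB(A)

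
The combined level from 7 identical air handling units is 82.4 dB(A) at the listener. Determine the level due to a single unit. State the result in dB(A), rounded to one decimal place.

73.9 dB(A)

For N identical incoherent sources L_total = L₁ + 10·log₁₀ N, so L₁ = 82.4 − 10·log₁₀(7) = 82.4 − 8.451.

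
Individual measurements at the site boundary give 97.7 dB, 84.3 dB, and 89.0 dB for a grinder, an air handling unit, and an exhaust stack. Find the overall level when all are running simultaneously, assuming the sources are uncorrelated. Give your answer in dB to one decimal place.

98.4 dB

Incoherent sources combine by intensity addition: L_total = 10·log₁₀(Σ 10^(L_i/10)).
Σ 10^(L/10) = 10^(97.7/10) + 10^(84.3/10) + 10^(89.0/10) = 6.952e+09.
L_total = 10·log₁₀(6.952e+09) = 98.42 dB.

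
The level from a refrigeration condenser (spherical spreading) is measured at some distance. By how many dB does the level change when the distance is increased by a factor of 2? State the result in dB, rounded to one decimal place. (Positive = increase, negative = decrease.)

A point source loses 6 dB per doubling of distance; generally ΔL = −20·log₁₀(r₂/r₁).
ΔL = −20·log₁₀(2) = -6.02 dB.

-6.0 dB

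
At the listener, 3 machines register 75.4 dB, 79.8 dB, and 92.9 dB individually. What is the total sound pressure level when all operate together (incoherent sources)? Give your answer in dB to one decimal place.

For uncorrelated sources the intensities add, so convert each level to linear form, sum, and take 10·log₁₀ of the total.
Σ 10^(L/10) = 10^(75.4/10) + 10^(79.8/10) + 10^(92.9/10) = 2.080e+09.
L_total = 10·log₁₀(2.080e+09) = 93.18 dB.

93.2 dB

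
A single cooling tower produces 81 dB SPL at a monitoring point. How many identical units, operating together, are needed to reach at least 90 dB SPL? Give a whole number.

8

N identical sources give L₁ + 10·log₁₀ N, so require 10·log₁₀ N ≥ 90 − 81 = 9.0 dB.
N ≥ 10^(9.0/10) = 7.943, so N = 8.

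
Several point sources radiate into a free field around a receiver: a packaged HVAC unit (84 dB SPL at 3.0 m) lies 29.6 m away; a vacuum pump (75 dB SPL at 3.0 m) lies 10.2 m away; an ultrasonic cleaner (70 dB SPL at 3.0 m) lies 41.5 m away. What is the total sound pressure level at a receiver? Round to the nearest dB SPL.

Apply inverse-square spreading to bring every level to the receiver, then sum 10^(L/10).
packaged HVAC unit: 84 − 20·log₁₀(29.6/3.0) = 84 − 19.88 = 64.12 dB SPL.
vacuum pump: 75 − 20·log₁₀(10.2/3.0) = 75 − 10.63 = 64.37 dB SPL.
ultrasonic cleaner: 70 − 20·log₁₀(41.5/3.0) = 70 − 22.82 = 47.18 dB SPL.
Σ 10^(L/10) = 5.368e+06 → L_total = 10·log₁₀(5.368e+06) = 67.30 dB SPL.

67 dB SPL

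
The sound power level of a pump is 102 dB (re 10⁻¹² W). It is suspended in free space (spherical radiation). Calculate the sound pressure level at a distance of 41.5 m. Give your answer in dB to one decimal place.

58.6 dB

The power spreads over a sphere of area 4π·r², so L_p = L_w − 10·log₁₀(4π·r²).
4π·r² = 2.164e+04 m², 10·log₁₀ of that is 43.353 dB.
L_p = 102 − 43.353 = 58.65 dB.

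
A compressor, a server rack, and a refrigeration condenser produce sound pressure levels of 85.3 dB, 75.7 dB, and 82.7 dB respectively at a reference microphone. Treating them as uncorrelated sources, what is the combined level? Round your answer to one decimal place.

87.5 dB

For uncorrelated sources the intensities add, so convert each level to linear form, sum, and take 10·log₁₀ of the total.
Σ 10^(L/10) = 10^(85.3/10) + 10^(75.7/10) + 10^(82.7/10) = 5.622e+08.
L_total = 10·log₁₀(5.622e+08) = 87.50 dB.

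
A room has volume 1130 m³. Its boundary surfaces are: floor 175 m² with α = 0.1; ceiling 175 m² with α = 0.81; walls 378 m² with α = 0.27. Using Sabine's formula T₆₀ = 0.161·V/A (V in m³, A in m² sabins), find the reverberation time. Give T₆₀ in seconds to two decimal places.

Summing Sᵢαᵢ: 175·0.1 + 175·0.81 + 378·0.27 = 261.31 m².
T₆₀ = 0.161·V/A = 0.161·1130/261.31 = 0.696 s.

0.70 s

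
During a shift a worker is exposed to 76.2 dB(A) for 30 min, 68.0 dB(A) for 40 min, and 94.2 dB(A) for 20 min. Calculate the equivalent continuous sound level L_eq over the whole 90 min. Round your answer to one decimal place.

87.8 dB(A)

Weight each interval's intensity by its duration and average over T = 90 min:
Σ tᵢ·10^(Lᵢ/10) = 30·10^(76.2/10) + 40·10^(68.0/10) + 20·10^(94.2/10) = 5.411e+10.
L_eq = 10·log₁₀(5.411e+10/90) = 87.79 dB(A).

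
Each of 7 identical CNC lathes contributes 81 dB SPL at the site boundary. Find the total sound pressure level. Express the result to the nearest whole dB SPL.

L_total = L₁ + 10·log₁₀ N for N identical incoherent sources.
L_total = 81 + 10·log₁₀(7) = 81 + 8.451 = 89.45 dB SPL.

89 dB SPL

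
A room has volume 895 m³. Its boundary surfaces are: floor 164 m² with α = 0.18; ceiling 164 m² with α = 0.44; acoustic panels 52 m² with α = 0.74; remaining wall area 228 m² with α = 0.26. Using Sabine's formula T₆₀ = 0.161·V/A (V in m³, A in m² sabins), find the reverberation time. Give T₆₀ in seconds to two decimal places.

A = Σ Sᵢαᵢ = 164·0.18 + 164·0.44 + 52·0.74 + 228·0.26 = 199.44 m².
T₆₀ = 0.161·V/A = 0.161·895/199.44 = 0.722 s.

0.72 s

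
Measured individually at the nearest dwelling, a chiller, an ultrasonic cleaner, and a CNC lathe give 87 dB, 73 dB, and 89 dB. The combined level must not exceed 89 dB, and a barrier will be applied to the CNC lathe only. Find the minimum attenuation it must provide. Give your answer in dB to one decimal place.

4.6 dB

Fixed contribution from the other sources: Σ 10^(L/10) = 10^(87/10) + 10^(73/10) = 5.211e+08 (87.17 dB).
The limit corresponds to 10^(89/10) = 7.943e+08; subtracting the fixed part leaves 2.732e+08 for the CNC lathe, i.e. 84.36 dB.
Required insertion loss = 89 − 84.36 = 4.64 dB.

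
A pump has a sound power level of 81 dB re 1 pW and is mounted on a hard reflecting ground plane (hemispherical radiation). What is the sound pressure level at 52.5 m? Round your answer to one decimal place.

38.6 dB

The power spreads over a hemisphere of area 2π·r², so L_p = L_w − 10·log₁₀(2π·r²).
2π·r² = 1.732e+04 m², 10·log₁₀ of that is 42.385 dB.
L_p = 81 − 42.385 = 38.62 dB.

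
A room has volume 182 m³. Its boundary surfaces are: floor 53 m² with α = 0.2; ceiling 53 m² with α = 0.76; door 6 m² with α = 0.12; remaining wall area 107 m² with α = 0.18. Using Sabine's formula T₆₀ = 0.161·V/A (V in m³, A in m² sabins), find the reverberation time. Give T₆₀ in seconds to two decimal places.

0.41 s

A = Σ Sᵢαᵢ = 53·0.2 + 53·0.76 + 6·0.12 + 107·0.18 = 70.86 m².
T₆₀ = 0.161 × 182 / 70.86 = 0.414 s.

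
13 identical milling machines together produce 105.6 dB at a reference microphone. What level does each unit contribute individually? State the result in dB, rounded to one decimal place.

13 equal contributions raise the level by 10·log₁₀ 13 = 11.139 dB, so each unit alone gives 105.6 − 11.139.

94.5 dB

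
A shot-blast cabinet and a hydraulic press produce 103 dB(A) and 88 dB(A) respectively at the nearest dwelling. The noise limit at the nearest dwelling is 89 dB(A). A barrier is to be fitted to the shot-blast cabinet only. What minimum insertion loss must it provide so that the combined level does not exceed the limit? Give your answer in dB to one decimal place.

20.9 dB

The untreated sources together contribute 10^(88/10) = 6.310e+08, i.e. 88.00 dB(A).
The limit corresponds to 10^(89/10) = 7.943e+08; subtracting the fixed part leaves 1.634e+08 for the shot-blast cabinet, i.e. 82.13 dB(A).
So the shot-blast cabinet must be reduced from 103 to 82.13 dB(A): IL = 20.87 dB.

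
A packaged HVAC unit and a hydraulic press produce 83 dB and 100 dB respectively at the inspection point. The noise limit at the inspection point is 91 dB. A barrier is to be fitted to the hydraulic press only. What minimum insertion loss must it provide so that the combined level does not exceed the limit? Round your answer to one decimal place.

Fixed contribution from the other source: Σ 10^(L/10) = 10^(83/10) = 1.995e+08 (83.00 dB).
To meet 91 dB overall, the treated hydraulic press may contribute at most 10^(91/10) − 1.995e+08 = 1.059e+09, i.e. 90.25 dB.
Required insertion loss = 100 − 90.25 = 9.75 dB.

9.7 dB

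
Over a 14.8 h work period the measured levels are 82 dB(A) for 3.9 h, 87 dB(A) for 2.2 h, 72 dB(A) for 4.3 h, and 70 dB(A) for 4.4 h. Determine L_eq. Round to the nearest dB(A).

L_eq = 10·log₁₀[(1/T)·Σ tᵢ·10^(Lᵢ/10)] with T = 14.8 h.
Σ tᵢ·10^(Lᵢ/10) = 3.9·10^(82/10) + 2.2·10^(87/10) + 4.3·10^(72/10) + 4.4·10^(70/10) = 1.833e+09.
L_eq = 10·log₁₀(1.833e+09/14.8) = 80.93 dB(A).

81 dB(A)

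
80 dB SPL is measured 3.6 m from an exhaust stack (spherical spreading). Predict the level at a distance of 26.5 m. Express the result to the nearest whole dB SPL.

For a point source, L₂ = L₁ − 20·log₁₀(r₂/r₁).
L₂ = 80 − 20·log₁₀(26.5/3.6) = 80 − 17.339 = 62.66 dB SPL.

63 dB SPL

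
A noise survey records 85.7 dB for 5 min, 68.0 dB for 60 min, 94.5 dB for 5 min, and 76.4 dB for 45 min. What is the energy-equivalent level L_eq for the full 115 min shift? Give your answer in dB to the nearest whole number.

Weight each interval's intensity by its duration and average over T = 115 min:
Σ tᵢ·10^(Lᵢ/10) = 5·10^(85.7/10) + 60·10^(68.0/10) + 5·10^(94.5/10) + 45·10^(76.4/10) = 1.829e+10.
L_eq = 10·log₁₀(1.829e+10/115) = 82.02 dB.

82 dB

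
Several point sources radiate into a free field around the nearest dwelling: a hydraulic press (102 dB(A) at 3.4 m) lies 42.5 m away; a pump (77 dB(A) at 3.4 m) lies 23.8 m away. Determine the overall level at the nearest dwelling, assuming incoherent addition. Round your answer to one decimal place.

First find each source's level at the receiver (point-source: −20·log₁₀(r/r_ref)), then combine on an intensity basis.
hydraulic press: 102 − 20·log₁₀(42.5/3.4) = 102 − 21.94 = 80.06 dB(A).
pump: 77 − 20·log₁₀(23.8/3.4) = 77 − 16.90 = 60.10 dB(A).
Σ 10^(L/10) = 1.025e+08 → L_total = 10·log₁₀(1.025e+08) = 80.11 dB(A).

80.1 dB(A)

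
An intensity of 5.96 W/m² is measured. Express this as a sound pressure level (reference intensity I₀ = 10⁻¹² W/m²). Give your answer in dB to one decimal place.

127.8 dB

L = 10·log₁₀(I/I₀) = 10·log₁₀(5.96/10⁻¹²) = 10·log₁₀(5.96×10^12).
L = 10·(0.7752 + 12) = 127.75 dB.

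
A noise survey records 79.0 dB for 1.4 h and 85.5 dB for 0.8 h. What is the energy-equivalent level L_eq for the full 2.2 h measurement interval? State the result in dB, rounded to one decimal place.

82.5 dB

L_eq = 10·log₁₀[(1/T)·Σ tᵢ·10^(Lᵢ/10)] with T = 2.2 h.
Σ tᵢ·10^(Lᵢ/10) = 1.4·10^(79.0/10) + 0.8·10^(85.5/10) = 3.951e+08.
L_eq = 10·log₁₀(3.951e+08/2.2) = 82.54 dB.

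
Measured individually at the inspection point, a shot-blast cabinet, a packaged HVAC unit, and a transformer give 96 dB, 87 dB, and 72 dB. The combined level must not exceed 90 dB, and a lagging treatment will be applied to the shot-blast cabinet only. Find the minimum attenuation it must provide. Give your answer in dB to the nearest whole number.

9 dB

Fixed contribution from the other sources: Σ 10^(L/10) = 10^(87/10) + 10^(72/10) = 5.170e+08 (87.14 dB).
To meet 90 dB overall, the treated shot-blast cabinet may contribute at most 10^(90/10) − 5.170e+08 = 4.830e+08, i.e. 86.84 dB.
Required insertion loss = 96 − 86.84 = 9.16 dB.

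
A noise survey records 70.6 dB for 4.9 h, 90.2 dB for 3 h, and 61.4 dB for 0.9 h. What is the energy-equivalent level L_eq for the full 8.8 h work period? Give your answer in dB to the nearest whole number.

The energy average is taken in the linear domain: L_eq = 10·log₁₀[(Σ tᵢ·10^(Lᵢ/10))/T], T = 8.8 h.
Σ tᵢ·10^(Lᵢ/10) = 4.9·10^(70.6/10) + 3·10^(90.2/10) + 0.9·10^(61.4/10) = 3.199e+09.
L_eq = 10·log₁₀(3.199e+09/8.8) = 85.61 dB.

86 dB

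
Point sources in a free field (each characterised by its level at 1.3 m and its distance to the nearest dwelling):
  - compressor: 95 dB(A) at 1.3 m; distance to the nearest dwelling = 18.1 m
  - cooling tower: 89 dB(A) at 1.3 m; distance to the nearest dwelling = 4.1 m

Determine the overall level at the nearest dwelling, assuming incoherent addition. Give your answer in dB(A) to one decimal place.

First find each source's level at the receiver (point-source: −20·log₁₀(r/r_ref)), then combine on an intensity basis.
compressor: 95 − 20·log₁₀(18.1/1.3) = 95 − 22.87 = 72.13 dB(A).
cooling tower: 89 − 20·log₁₀(4.1/1.3) = 89 − 9.98 = 79.02 dB(A).
Σ 10^(L/10) = 9.617e+07 → L_total = 10·log₁₀(9.617e+07) = 79.83 dB(A).

79.8 dB(A)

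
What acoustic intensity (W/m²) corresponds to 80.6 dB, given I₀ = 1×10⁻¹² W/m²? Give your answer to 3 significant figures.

0.000115 W/m²

I = I₀·10^(L/10) = 10⁻¹² × 10^(80.6/10) = 10^(-3.940).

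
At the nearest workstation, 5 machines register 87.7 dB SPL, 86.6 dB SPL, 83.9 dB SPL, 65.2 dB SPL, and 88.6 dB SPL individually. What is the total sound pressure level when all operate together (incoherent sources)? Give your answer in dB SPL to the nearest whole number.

For uncorrelated sources the intensities add, so convert each level to linear form, sum, and take 10·log₁₀ of the total.
Σ 10^(L/10) = 10^(87.7/10) + 10^(86.6/10) + 10^(83.9/10) + 10^(65.2/10) + 10^(88.6/10) = 2.019e+09.
L_total = 10·log₁₀(2.019e+09) = 93.05 dB SPL.

93 dB SPL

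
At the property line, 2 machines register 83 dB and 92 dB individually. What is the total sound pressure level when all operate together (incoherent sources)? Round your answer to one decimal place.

For uncorrelated sources the intensities add, so convert each level to linear form, sum, and take 10·log₁₀ of the total.
Σ 10^(L/10) = 10^(83/10) + 10^(92/10) = 1.784e+09.
L_total = 10·log₁₀(1.784e+09) = 92.51 dB.

92.5 dB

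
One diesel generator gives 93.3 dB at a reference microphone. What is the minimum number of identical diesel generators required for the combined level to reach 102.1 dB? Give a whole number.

8

Need L₁ + 10·log₁₀ N ≥ 102.1, i.e. log₁₀ N ≥ 0.88.
N ≥ 10^(8.8/10) = 7.586, so N = 8.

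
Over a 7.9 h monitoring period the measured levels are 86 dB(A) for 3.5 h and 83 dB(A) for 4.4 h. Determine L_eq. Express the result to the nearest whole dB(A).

Weight each interval's intensity by its duration and average over T = 7.9 h:
Σ tᵢ·10^(Lᵢ/10) = 3.5·10^(86/10) + 4.4·10^(83/10) = 2.271e+09.
L_eq = 10·log₁₀(2.271e+09/7.9) = 84.59 dB(A).

85 dB(A)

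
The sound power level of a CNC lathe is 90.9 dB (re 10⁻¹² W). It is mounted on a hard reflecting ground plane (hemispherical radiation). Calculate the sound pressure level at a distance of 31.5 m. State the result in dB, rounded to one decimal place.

L_p = L_w − 10·log₁₀(2π·r²) with r = 31.5 m.
2π·r² = 6234 m², 10·log₁₀ of that is 37.948 dB.
L_p = 90.9 − 37.948 = 52.95 dB.

53.0 dB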